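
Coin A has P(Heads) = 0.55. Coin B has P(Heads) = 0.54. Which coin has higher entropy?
B

For binary distributions, entropy is maximized at p=0.5 and decreases as p moves toward 0 or 1.

H(A) = H(0.55) = 0.9928 bits
H(B) = H(0.54) = 0.9954 bits

Distribution B (p=0.54) is closer to uniform (p=0.5), so it has higher entropy.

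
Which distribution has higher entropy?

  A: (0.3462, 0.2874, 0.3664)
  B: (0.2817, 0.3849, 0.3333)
A

Both distributions are close to uniform, making this a harder comparison.

H(A) = 1.5775 bits
H(B) = 1.5734 bits

The distribution closer to uniform has higher entropy.
Answer: A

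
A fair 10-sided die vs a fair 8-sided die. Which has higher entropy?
10-sided die

Both are uniform distributions; for uniform over n outcomes, H = log₂(n). H(10-sided) = log₂(10) = 3.322 bits and H(8-sided) = log₂(8) = 3.000 bits. More outcomes in a uniform distribution means higher entropy.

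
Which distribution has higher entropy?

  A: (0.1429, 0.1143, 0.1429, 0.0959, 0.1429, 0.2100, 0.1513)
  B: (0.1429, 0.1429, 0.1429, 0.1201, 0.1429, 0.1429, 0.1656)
B

Both distributions are close to uniform, making this a harder comparison.

H(A) = 2.7701 bits
H(B) = 2.8021 bits

The distribution closer to uniform has higher entropy.
Answer: B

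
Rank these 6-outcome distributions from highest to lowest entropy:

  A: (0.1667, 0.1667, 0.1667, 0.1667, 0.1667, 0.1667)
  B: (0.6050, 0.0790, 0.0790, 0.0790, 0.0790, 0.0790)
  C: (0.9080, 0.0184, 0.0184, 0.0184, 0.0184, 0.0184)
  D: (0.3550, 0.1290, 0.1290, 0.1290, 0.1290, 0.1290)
A > D > B > C

Key insight: Entropy is maximized by uniform distributions and minimized by concentrated distributions.

Entropies:
  H(A) = 2.5850 bits
  H(B) = 1.8851 bits
  H(C) = 0.6567 bits
  H(D) = 2.4361 bits

Ranking: A > D > B > C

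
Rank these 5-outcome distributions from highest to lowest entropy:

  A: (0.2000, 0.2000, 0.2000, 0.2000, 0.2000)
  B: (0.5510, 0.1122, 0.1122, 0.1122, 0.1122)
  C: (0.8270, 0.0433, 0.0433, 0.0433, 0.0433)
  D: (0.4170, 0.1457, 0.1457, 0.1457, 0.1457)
A > D > B > C

Key insight: Entropy is maximized by uniform distributions and minimized by concentrated distributions.

Entropies:
  H(A) = 2.3219 bits
  H(B) = 1.8905 bits
  H(C) = 1.0105 bits
  H(D) = 2.1460 bits

Ranking: A > D > B > C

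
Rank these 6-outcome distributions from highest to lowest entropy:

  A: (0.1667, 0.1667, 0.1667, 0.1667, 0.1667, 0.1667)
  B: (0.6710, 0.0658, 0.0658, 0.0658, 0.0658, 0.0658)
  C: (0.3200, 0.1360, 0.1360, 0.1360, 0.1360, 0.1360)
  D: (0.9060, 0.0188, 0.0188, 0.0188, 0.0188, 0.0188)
A > C > B > D

Key insight: Entropy is maximized by uniform distributions and minimized by concentrated distributions.

Entropies:
  H(A) = 2.5850 bits
  H(B) = 1.6778 bits
  H(C) = 2.4833 bits
  H(D) = 0.6679 bits

Ranking: A > C > B > D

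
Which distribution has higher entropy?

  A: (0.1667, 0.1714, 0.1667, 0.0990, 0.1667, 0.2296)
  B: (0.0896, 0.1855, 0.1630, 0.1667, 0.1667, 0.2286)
A

Both distributions are close to uniform, making this a harder comparison.

H(A) = 2.5463 bits
H(B) = 2.5376 bits

The distribution closer to uniform has higher entropy.
Answer: A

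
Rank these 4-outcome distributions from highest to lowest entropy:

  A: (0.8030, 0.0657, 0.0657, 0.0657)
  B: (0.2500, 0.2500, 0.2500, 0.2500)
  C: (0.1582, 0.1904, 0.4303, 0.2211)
B > C > A

Key insight: Entropy is maximized by uniform distributions and minimized by concentrated distributions.

- Uniform distributions have maximum entropy log₂(4) = 2.0000 bits
- The more "peaked" or concentrated a distribution, the lower its entropy

Entropies:
  H(A) = 1.0281 bits
  H(B) = 2.0000 bits
  H(C) = 1.8813 bits

Ranking: B > C > A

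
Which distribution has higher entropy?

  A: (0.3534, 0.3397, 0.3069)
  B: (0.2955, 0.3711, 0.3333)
A

Both distributions are close to uniform, making this a harder comparison.

H(A) = 1.5825 bits
H(B) = 1.5788 bits

The distribution closer to uniform has higher entropy.
Answer: A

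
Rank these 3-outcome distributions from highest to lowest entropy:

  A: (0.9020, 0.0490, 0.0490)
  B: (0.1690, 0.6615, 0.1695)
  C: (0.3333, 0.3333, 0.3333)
C > B > A

Key insight: Entropy is maximized by uniform distributions and minimized by concentrated distributions.

- Uniform distributions have maximum entropy log₂(3) = 1.5850 bits
- The more "peaked" or concentrated a distribution, the lower its entropy

Entropies:
  H(A) = 0.5606 bits
  H(B) = 1.2619 bits
  H(C) = 1.5850 bits

Ranking: C > B > A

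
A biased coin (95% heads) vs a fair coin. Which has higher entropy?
Fair coin

The fair coin is uniform (p=0.5), maximizing binary entropy at 1 bit. The biased coin has H(0.95) ≈ 0.286 bits — its outcome is more predictable, so its entropy is lower.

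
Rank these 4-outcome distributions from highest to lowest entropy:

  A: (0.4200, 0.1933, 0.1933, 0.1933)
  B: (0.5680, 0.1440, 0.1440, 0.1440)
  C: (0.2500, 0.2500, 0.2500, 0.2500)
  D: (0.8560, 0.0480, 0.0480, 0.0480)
C > A > B > D

Key insight: Entropy is maximized by uniform distributions and minimized by concentrated distributions.

Entropies:
  H(A) = 1.9007 bits
  H(B) = 1.6713 bits
  H(C) = 2.0000 bits
  H(D) = 0.8229 bits

Ranking: C > A > B > D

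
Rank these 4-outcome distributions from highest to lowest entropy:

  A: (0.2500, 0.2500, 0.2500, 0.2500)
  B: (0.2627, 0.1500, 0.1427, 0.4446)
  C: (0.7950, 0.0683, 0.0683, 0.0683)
A > B > C

Key insight: Entropy is maximized by uniform distributions and minimized by concentrated distributions.

- Uniform distributions have maximum entropy log₂(4) = 2.0000 bits
- The more "peaked" or concentrated a distribution, the lower its entropy

Entropies:
  H(A) = 2.0000 bits
  H(B) = 1.8379 bits
  H(C) = 1.0567 bits

Ranking: A > B > C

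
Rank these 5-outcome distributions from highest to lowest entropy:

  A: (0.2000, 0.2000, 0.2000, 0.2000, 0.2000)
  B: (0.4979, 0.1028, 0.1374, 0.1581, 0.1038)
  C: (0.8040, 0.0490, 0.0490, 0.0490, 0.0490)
A > B > C

Key insight: Entropy is maximized by uniform distributions and minimized by concentrated distributions.

- Uniform distributions have maximum entropy log₂(5) = 2.3219 bits
- The more "peaked" or concentrated a distribution, the lower its entropy

Entropies:
  H(A) = 2.3219 bits
  H(B) = 1.9918 bits
  H(C) = 1.1059 bits

Ranking: A > B > C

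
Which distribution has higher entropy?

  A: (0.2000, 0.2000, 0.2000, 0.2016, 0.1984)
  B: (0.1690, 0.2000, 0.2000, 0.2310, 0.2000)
A

Both distributions are close to uniform, making this a harder comparison.

H(A) = 2.3219 bits
H(B) = 2.3149 bits

The distribution closer to uniform has higher entropy.
Answer: A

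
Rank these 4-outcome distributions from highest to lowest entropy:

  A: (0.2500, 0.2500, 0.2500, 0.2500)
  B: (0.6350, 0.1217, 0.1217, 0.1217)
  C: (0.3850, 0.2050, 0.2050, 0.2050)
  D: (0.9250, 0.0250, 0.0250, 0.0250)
A > C > B > D

Key insight: Entropy is maximized by uniform distributions and minimized by concentrated distributions.

Entropies:
  H(A) = 2.0000 bits
  H(B) = 1.5253 bits
  H(C) = 1.9362 bits
  H(D) = 0.5032 bits

Ranking: A > C > B > D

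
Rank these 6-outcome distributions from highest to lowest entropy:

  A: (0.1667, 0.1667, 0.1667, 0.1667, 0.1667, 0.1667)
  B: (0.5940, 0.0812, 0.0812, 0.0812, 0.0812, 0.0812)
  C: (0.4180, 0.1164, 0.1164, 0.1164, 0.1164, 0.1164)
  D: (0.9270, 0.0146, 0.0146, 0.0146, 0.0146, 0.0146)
A > C > B > D

Key insight: Entropy is maximized by uniform distributions and minimized by concentrated distributions.

Entropies:
  H(A) = 2.5850 bits
  H(B) = 1.9171 bits
  H(C) = 2.3319 bits
  H(D) = 0.5465 bits

Ranking: A > C > B > D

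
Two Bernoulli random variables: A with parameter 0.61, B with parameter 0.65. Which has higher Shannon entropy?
A

For binary distributions, entropy is maximized at p=0.5 and decreases as p moves toward 0 or 1.

H(A) = H(0.61) = 0.9648 bits
H(B) = H(0.65) = 0.9341 bits

Distribution A (p=0.61) is closer to uniform (p=0.5), so it has higher entropy.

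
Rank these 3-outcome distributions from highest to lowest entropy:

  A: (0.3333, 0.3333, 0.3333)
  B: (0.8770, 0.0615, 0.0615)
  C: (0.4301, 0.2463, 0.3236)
A > C > B

Key insight: Entropy is maximized by uniform distributions and minimized by concentrated distributions.

- Uniform distributions have maximum entropy log₂(3) = 1.5850 bits
- The more "peaked" or concentrated a distribution, the lower its entropy

Entropies:
  H(A) = 1.5850 bits
  H(B) = 0.6609 bits
  H(C) = 1.5481 bits

Ranking: A > C > B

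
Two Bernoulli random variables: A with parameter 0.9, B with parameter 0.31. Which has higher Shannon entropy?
B

For binary distributions, entropy is maximized at p=0.5 and decreases as p moves toward 0 or 1.

H(A) = H(0.9) = 0.4690 bits
H(B) = H(0.31) = 0.8932 bits

Distribution B (p=0.31) is closer to uniform (p=0.5), so it has higher entropy.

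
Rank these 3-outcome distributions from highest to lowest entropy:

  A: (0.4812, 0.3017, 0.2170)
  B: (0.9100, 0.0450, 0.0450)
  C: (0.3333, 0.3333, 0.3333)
C > A > B

Key insight: Entropy is maximized by uniform distributions and minimized by concentrated distributions.

- Uniform distributions have maximum entropy log₂(3) = 1.5850 bits
- The more "peaked" or concentrated a distribution, the lower its entropy

Entropies:
  H(A) = 1.5077 bits
  H(B) = 0.5265 bits
  H(C) = 1.5850 bits

Ranking: C > A > B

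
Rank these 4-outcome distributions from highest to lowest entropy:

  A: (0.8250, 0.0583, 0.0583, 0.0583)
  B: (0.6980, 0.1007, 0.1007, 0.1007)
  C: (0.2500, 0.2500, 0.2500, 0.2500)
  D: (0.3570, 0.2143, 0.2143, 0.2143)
C > D > B > A

Key insight: Entropy is maximized by uniform distributions and minimized by concentrated distributions.

Entropies:
  H(A) = 0.9464 bits
  H(B) = 1.3624 bits
  H(C) = 2.0000 bits
  H(D) = 1.9593 bits

Ranking: C > D > B > A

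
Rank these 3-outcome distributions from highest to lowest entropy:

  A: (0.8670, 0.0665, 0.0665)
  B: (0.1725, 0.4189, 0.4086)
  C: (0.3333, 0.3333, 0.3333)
C > B > A

Key insight: Entropy is maximized by uniform distributions and minimized by concentrated distributions.

- Uniform distributions have maximum entropy log₂(3) = 1.5850 bits
- The more "peaked" or concentrated a distribution, the lower its entropy

Entropies:
  H(A) = 0.6986 bits
  H(B) = 1.4908 bits
  H(C) = 1.5850 bits

Ranking: C > B > A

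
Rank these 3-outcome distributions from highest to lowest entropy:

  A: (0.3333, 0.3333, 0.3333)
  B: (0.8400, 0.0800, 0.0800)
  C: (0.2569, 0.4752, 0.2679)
A > C > B

Key insight: Entropy is maximized by uniform distributions and minimized by concentrated distributions.

- Uniform distributions have maximum entropy log₂(3) = 1.5850 bits
- The more "peaked" or concentrated a distribution, the lower its entropy

Entropies:
  H(A) = 1.5850 bits
  H(B) = 0.7943 bits
  H(C) = 1.5229 bits

Ranking: A > C > B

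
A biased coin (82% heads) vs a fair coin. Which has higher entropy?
Fair coin

The fair coin is uniform (p=0.5), maximizing binary entropy at 1 bit. The biased coin has H(0.82) ≈ 0.680 bits — its outcome is more predictable, so its entropy is lower.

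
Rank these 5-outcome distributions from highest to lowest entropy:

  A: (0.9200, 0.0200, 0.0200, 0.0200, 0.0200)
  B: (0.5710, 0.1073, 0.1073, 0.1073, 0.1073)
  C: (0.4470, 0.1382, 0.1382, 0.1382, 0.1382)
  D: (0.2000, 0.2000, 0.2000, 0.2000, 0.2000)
D > C > B > A

Key insight: Entropy is maximized by uniform distributions and minimized by concentrated distributions.

Entropies:
  H(A) = 0.5622 bits
  H(B) = 1.8434 bits
  H(C) = 2.0979 bits
  H(D) = 2.3219 bits

Ranking: D > C > B > A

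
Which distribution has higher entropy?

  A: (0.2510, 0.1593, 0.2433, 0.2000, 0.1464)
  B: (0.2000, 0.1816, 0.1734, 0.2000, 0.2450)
B

Both distributions are close to uniform, making this a harder comparison.

H(A) = 2.2891 bits
H(B) = 2.3112 bits

The distribution closer to uniform has higher entropy.
Answer: B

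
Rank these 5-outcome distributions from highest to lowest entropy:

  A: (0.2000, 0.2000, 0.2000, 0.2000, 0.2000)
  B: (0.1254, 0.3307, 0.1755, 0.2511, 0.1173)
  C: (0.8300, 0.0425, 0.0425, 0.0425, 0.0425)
A > B > C

Key insight: Entropy is maximized by uniform distributions and minimized by concentrated distributions.

- Uniform distributions have maximum entropy log₂(5) = 2.3219 bits
- The more "peaked" or concentrated a distribution, the lower its entropy

Entropies:
  H(A) = 2.3219 bits
  H(B) = 2.2075 bits
  H(C) = 0.9977 bits

Ranking: A > B > C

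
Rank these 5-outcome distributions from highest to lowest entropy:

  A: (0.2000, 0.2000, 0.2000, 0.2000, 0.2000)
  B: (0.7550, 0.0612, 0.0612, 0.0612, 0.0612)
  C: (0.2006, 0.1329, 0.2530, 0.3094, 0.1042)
A > C > B

Key insight: Entropy is maximized by uniform distributions and minimized by concentrated distributions.

- Uniform distributions have maximum entropy log₂(5) = 2.3219 bits
- The more "peaked" or concentrated a distribution, the lower its entropy

Entropies:
  H(A) = 2.3219 bits
  H(B) = 1.2933 bits
  H(C) = 2.2170 bits

Ranking: A > C > B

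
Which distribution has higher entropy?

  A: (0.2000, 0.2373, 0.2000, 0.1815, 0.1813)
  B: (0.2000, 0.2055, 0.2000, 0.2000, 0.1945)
B

Both distributions are close to uniform, making this a harder comparison.

H(A) = 2.3146 bits
H(B) = 2.3217 bits

The distribution closer to uniform has higher entropy.
Answer: B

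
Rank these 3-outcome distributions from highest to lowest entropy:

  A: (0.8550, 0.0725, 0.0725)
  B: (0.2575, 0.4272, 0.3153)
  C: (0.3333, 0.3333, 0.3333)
C > B > A

Key insight: Entropy is maximized by uniform distributions and minimized by concentrated distributions.

- Uniform distributions have maximum entropy log₂(3) = 1.5850 bits
- The more "peaked" or concentrated a distribution, the lower its entropy

Entropies:
  H(A) = 0.7422 bits
  H(B) = 1.5532 bits
  H(C) = 1.5850 bits

Ranking: C > B > A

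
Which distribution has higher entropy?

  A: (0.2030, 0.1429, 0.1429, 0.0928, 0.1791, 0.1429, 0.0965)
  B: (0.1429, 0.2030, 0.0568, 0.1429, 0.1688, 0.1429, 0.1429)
A

Both distributions are close to uniform, making this a harder comparison.

H(A) = 2.7584 bits
H(B) = 2.7394 bits

The distribution closer to uniform has higher entropy.
Answer: A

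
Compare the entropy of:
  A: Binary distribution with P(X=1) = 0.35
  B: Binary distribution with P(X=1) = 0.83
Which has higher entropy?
A

For binary distributions, entropy is maximized at p=0.5 and decreases as p moves toward 0 or 1.

H(A) = H(0.35) = 0.9341 bits
H(B) = H(0.83) = 0.6577 bits

Distribution A (p=0.35) is closer to uniform (p=0.5), so it has higher entropy.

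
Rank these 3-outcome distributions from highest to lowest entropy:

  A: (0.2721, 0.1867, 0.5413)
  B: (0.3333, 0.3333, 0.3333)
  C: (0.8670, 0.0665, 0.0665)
B > A > C

Key insight: Entropy is maximized by uniform distributions and minimized by concentrated distributions.

- Uniform distributions have maximum entropy log₂(3) = 1.5850 bits
- The more "peaked" or concentrated a distribution, the lower its entropy

Entropies:
  H(A) = 1.4423 bits
  H(B) = 1.5850 bits
  H(C) = 0.6986 bits

Ranking: B > A > C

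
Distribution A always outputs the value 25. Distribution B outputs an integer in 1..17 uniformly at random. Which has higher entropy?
B

A is deterministic, so H(A) = 0. B is uniform over 17 outcomes, so H(B) = log₂(17) = 4.087 bits. Any distribution with genuine randomness has higher entropy than a deterministic one.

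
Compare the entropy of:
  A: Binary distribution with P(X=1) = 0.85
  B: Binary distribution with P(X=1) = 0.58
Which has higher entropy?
B

For binary distributions, entropy is maximized at p=0.5 and decreases as p moves toward 0 or 1.

H(A) = H(0.85) = 0.6098 bits
H(B) = H(0.58) = 0.9815 bits

Distribution B (p=0.58) is closer to uniform (p=0.5), so it has higher entropy.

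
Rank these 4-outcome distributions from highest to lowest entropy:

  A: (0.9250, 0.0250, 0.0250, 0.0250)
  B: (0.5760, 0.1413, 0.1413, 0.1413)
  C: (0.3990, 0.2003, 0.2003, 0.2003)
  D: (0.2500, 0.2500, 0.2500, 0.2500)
D > C > B > A

Key insight: Entropy is maximized by uniform distributions and minimized by concentrated distributions.

Entropies:
  H(A) = 0.5032 bits
  H(B) = 1.6553 bits
  H(C) = 1.9229 bits
  H(D) = 2.0000 bits

Ranking: D > C > B > A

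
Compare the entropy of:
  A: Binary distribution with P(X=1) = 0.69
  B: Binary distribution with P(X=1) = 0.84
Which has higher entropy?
A

For binary distributions, entropy is maximized at p=0.5 and decreases as p moves toward 0 or 1.

H(A) = H(0.69) = 0.8932 bits
H(B) = H(0.84) = 0.6343 bits

Distribution A (p=0.69) is closer to uniform (p=0.5), so it has higher entropy.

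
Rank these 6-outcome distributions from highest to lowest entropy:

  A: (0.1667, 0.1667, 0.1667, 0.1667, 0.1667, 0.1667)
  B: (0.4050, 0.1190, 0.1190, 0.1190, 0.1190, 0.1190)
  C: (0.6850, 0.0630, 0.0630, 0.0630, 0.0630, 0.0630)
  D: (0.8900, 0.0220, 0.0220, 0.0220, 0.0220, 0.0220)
A > B > C > D

Key insight: Entropy is maximized by uniform distributions and minimized by concentrated distributions.

Entropies:
  H(A) = 2.5850 bits
  H(B) = 2.3553 bits
  H(C) = 1.6303 bits
  H(D) = 0.7553 bits

Ranking: A > B > C > D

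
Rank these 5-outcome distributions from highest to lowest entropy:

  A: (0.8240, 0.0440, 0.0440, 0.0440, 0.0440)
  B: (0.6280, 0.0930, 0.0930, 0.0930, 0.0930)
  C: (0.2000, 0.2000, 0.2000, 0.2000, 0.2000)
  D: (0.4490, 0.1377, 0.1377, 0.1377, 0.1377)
C > D > B > A

Key insight: Entropy is maximized by uniform distributions and minimized by concentrated distributions.

Entropies:
  H(A) = 1.0232 bits
  H(B) = 1.6962 bits
  H(C) = 2.3219 bits
  H(D) = 2.0945 bits

Ranking: C > D > B > A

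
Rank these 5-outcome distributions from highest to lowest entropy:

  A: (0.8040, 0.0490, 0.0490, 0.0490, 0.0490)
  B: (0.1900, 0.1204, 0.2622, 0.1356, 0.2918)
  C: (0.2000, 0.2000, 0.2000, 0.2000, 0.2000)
C > B > A

Key insight: Entropy is maximized by uniform distributions and minimized by concentrated distributions.

- Uniform distributions have maximum entropy log₂(5) = 2.3219 bits
- The more "peaked" or concentrated a distribution, the lower its entropy

Entropies:
  H(A) = 1.1059 bits
  H(B) = 2.2387 bits
  H(C) = 2.3219 bits

Ranking: C > B > A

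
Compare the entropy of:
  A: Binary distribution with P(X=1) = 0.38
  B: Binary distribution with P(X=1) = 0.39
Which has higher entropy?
B

For binary distributions, entropy is maximized at p=0.5 and decreases as p moves toward 0 or 1.

H(A) = H(0.38) = 0.9580 bits
H(B) = H(0.39) = 0.9648 bits

Distribution B (p=0.39) is closer to uniform (p=0.5), so it has higher entropy.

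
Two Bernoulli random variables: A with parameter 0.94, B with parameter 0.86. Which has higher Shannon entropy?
B

For binary distributions, entropy is maximized at p=0.5 and decreases as p moves toward 0 or 1.

H(A) = H(0.94) = 0.3274 bits
H(B) = H(0.86) = 0.5842 bits

Distribution B (p=0.86) is closer to uniform (p=0.5), so it has higher entropy.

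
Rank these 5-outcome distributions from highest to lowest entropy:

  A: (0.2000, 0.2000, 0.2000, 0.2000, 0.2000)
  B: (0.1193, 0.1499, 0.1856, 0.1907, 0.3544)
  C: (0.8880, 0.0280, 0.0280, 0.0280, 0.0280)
A > B > C

Key insight: Entropy is maximized by uniform distributions and minimized by concentrated distributions.

- Uniform distributions have maximum entropy log₂(5) = 2.3219 bits
- The more "peaked" or concentrated a distribution, the lower its entropy

Entropies:
  H(A) = 2.3219 bits
  H(B) = 2.2137 bits
  H(C) = 0.7299 bits

Ranking: A > B > C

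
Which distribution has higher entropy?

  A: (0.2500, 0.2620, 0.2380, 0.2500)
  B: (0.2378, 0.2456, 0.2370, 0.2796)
A

Both distributions are close to uniform, making this a harder comparison.

H(A) = 1.9992 bits
H(B) = 1.9966 bits

The distribution closer to uniform has higher entropy.
Answer: A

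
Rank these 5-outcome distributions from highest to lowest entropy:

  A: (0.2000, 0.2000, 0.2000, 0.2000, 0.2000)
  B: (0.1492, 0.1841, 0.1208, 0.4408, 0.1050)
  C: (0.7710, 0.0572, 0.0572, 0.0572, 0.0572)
A > B > C

Key insight: Entropy is maximized by uniform distributions and minimized by concentrated distributions.

- Uniform distributions have maximum entropy log₂(5) = 2.3219 bits
- The more "peaked" or concentrated a distribution, the lower its entropy

Entropies:
  H(A) = 2.3219 bits
  H(B) = 2.0898 bits
  H(C) = 1.2343 bits

Ranking: A > B > C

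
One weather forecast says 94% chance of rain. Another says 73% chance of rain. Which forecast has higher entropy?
73% forecast

Treat each forecast as a Bernoulli distribution. Binary entropy is maximized at p=0.5 and falls off symmetrically toward 0 or 1. The 73% forecast is closer to 50%, so it is more uncertain. H(94%) ≈ 0.327 bits, H(73%) ≈ 0.841 bits.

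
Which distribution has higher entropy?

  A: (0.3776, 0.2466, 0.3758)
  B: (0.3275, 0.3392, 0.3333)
B

Both distributions are close to uniform, making this a harder comparison.

H(A) = 1.5593 bits
H(B) = 1.5848 bits

The distribution closer to uniform has higher entropy.
Answer: B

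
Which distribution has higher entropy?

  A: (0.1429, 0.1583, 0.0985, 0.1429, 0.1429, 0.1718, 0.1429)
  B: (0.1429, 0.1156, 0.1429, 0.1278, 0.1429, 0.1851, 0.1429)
B

Both distributions are close to uniform, making this a harder comparison.

H(A) = 2.7910 bits
H(B) = 2.7939 bits

The distribution closer to uniform has higher entropy.
Answer: B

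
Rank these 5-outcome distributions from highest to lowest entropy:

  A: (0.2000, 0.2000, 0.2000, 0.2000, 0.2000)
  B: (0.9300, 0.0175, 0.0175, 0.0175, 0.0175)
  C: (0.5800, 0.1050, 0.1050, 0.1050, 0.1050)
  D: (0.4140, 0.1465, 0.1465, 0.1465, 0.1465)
A > D > C > B

Key insight: Entropy is maximized by uniform distributions and minimized by concentrated distributions.

Entropies:
  H(A) = 2.3219 bits
  H(B) = 0.5059 bits
  H(C) = 1.8215 bits
  H(D) = 2.1506 bits

Ranking: A > D > C > B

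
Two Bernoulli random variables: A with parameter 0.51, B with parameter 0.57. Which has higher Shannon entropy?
A

For binary distributions, entropy is maximized at p=0.5 and decreases as p moves toward 0 or 1.

H(A) = H(0.51) = 0.9997 bits
H(B) = H(0.57) = 0.9858 bits

Distribution A (p=0.51) is closer to uniform (p=0.5), so it has higher entropy.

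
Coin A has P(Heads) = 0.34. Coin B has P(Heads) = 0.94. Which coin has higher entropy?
A

For binary distributions, entropy is maximized at p=0.5 and decreases as p moves toward 0 or 1.

H(A) = H(0.34) = 0.9248 bits
H(B) = H(0.94) = 0.3274 bits

Distribution A (p=0.34) is closer to uniform (p=0.5), so it has higher entropy.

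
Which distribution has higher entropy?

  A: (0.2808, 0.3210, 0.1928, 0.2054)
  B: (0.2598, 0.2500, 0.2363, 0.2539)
B

Both distributions are close to uniform, making this a harder comparison.

H(A) = 1.9676 bits
H(B) = 1.9991 bits

The distribution closer to uniform has higher entropy.
Answer: B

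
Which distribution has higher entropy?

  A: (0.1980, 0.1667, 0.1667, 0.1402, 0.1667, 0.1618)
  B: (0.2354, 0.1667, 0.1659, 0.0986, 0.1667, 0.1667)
A

Both distributions are close to uniform, making this a harder comparison.

H(A) = 2.5776 bits
H(B) = 2.5433 bits

The distribution closer to uniform has higher entropy.
Answer: A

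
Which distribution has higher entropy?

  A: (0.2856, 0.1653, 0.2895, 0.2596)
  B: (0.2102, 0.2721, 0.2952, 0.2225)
B

Both distributions are close to uniform, making this a harder comparison.

H(A) = 1.9684 bits
H(B) = 1.9860 bits

The distribution closer to uniform has higher entropy.
Answer: B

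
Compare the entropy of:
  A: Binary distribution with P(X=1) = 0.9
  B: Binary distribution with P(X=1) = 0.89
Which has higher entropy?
B

For binary distributions, entropy is maximized at p=0.5 and decreases as p moves toward 0 or 1.

H(A) = H(0.9) = 0.4690 bits
H(B) = H(0.89) = 0.4999 bits

Distribution B (p=0.89) is closer to uniform (p=0.5), so it has higher entropy.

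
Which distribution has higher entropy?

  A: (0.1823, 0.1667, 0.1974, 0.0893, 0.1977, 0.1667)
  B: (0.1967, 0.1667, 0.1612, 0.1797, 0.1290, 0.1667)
B

Both distributions are close to uniform, making this a harder comparison.

H(A) = 2.5449 bits
H(B) = 2.5737 bits

The distribution closer to uniform has higher entropy.
Answer: B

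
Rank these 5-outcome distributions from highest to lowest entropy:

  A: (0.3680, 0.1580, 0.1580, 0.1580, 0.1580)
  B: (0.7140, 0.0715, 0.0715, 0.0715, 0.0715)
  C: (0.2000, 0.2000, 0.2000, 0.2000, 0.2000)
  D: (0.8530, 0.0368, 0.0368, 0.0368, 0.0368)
C > A > B > D

Key insight: Entropy is maximized by uniform distributions and minimized by concentrated distributions.

Entropies:
  H(A) = 2.2131 bits
  H(B) = 1.4355 bits
  H(C) = 2.3219 bits
  H(D) = 0.8963 bits

Ranking: C > A > B > D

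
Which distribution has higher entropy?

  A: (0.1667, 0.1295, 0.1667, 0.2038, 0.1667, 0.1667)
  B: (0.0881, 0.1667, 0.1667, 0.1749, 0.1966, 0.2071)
A

Both distributions are close to uniform, making this a harder comparison.

H(A) = 2.5729 bits
H(B) = 2.5421 bits

The distribution closer to uniform has higher entropy.
Answer: A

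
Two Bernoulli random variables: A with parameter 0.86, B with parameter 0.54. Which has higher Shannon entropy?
B

For binary distributions, entropy is maximized at p=0.5 and decreases as p moves toward 0 or 1.

H(A) = H(0.86) = 0.5842 bits
H(B) = H(0.54) = 0.9954 bits

Distribution B (p=0.54) is closer to uniform (p=0.5), so it has higher entropy.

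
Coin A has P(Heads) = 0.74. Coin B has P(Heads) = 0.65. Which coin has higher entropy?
B

For binary distributions, entropy is maximized at p=0.5 and decreases as p moves toward 0 or 1.

H(A) = H(0.74) = 0.8267 bits
H(B) = H(0.65) = 0.9341 bits

Distribution B (p=0.65) is closer to uniform (p=0.5), so it has higher entropy.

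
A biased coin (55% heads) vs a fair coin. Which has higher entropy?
Fair coin

The fair coin is uniform (p=0.5), maximizing binary entropy at 1 bit. The biased coin has H(0.55) ≈ 0.993 bits — its outcome is more predictable, so its entropy is lower.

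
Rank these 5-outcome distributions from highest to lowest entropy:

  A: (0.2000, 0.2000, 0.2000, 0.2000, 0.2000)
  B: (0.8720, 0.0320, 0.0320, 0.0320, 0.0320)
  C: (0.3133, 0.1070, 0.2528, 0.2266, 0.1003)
A > C > B

Key insight: Entropy is maximized by uniform distributions and minimized by concentrated distributions.

- Uniform distributions have maximum entropy log₂(5) = 2.3219 bits
- The more "peaked" or concentrated a distribution, the lower its entropy

Entropies:
  H(A) = 2.3219 bits
  H(B) = 0.8079 bits
  H(C) = 2.1891 bits

Ranking: A > C > B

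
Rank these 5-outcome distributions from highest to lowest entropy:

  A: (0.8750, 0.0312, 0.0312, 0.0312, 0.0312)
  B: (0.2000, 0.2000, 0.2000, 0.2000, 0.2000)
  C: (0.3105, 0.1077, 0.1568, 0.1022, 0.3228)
B > C > A

Key insight: Entropy is maximized by uniform distributions and minimized by concentrated distributions.

- Uniform distributions have maximum entropy log₂(5) = 2.3219 bits
- The more "peaked" or concentrated a distribution, the lower its entropy

Entropies:
  H(A) = 0.7936 bits
  H(B) = 2.3219 bits
  H(C) = 2.1521 bits

Ranking: B > C > A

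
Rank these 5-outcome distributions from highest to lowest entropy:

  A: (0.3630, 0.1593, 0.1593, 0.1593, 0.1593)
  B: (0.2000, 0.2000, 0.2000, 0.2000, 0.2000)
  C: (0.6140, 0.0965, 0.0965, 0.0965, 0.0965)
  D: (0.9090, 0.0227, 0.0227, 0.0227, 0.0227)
B > A > C > D

Key insight: Entropy is maximized by uniform distributions and minimized by concentrated distributions.

Entropies:
  H(A) = 2.2191 bits
  H(B) = 2.3219 bits
  H(C) = 1.7342 bits
  H(D) = 0.6218 bits

Ranking: B > A > C > D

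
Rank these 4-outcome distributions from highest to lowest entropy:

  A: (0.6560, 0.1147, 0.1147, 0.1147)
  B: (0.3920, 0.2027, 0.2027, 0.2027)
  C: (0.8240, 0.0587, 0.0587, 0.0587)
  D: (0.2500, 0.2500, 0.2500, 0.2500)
D > B > A > C

Key insight: Entropy is maximized by uniform distributions and minimized by concentrated distributions.

Entropies:
  H(A) = 1.4738 bits
  H(B) = 1.9297 bits
  H(C) = 0.9502 bits
  H(D) = 2.0000 bits

Ranking: D > B > A > C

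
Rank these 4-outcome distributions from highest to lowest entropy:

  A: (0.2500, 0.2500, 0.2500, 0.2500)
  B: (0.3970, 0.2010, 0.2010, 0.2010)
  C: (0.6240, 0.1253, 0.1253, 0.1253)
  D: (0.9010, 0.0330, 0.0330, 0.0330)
A > B > C > D

Key insight: Entropy is maximized by uniform distributions and minimized by concentrated distributions.

Entropies:
  H(A) = 2.0000 bits
  H(B) = 1.9249 bits
  H(C) = 1.5511 bits
  H(D) = 0.6227 bits

Ranking: A > B > C > D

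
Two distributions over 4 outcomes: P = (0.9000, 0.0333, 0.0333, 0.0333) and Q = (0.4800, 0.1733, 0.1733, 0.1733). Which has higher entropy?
Q

P is highly concentrated on one outcome (90%), making it nearly deterministic. Q spreads its mass more evenly (max 48%). The more spread-out distribution has higher entropy: H(P) ≈ 0.627 bits, H(Q) ≈ 1.823 bits.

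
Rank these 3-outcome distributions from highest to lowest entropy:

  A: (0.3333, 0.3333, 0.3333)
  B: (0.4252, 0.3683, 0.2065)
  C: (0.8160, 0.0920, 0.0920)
A > B > C

Key insight: Entropy is maximized by uniform distributions and minimized by concentrated distributions.

- Uniform distributions have maximum entropy log₂(3) = 1.5850 bits
- The more "peaked" or concentrated a distribution, the lower its entropy

Entropies:
  H(A) = 1.5850 bits
  H(B) = 1.5253 bits
  H(C) = 0.8727 bits

Ranking: A > B > C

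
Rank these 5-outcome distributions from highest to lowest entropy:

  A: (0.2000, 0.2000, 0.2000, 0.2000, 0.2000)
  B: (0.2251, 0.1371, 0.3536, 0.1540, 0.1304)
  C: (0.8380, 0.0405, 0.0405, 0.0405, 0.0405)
A > B > C

Key insight: Entropy is maximized by uniform distributions and minimized by concentrated distributions.

- Uniform distributions have maximum entropy log₂(5) = 2.3219 bits
- The more "peaked" or concentrated a distribution, the lower its entropy

Entropies:
  H(A) = 2.3219 bits
  H(B) = 2.2063 bits
  H(C) = 0.9631 bits

Ranking: A > B > C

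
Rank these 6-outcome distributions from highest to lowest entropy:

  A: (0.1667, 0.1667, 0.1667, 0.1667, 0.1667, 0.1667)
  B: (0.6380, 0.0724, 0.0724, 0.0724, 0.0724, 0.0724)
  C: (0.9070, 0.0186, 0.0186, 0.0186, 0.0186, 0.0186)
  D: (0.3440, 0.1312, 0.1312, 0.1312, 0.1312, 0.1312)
A > D > B > C

Key insight: Entropy is maximized by uniform distributions and minimized by concentrated distributions.

Entropies:
  H(A) = 2.5850 bits
  H(B) = 1.7849 bits
  H(C) = 0.6623 bits
  H(D) = 2.4518 bits

Ranking: A > D > B > C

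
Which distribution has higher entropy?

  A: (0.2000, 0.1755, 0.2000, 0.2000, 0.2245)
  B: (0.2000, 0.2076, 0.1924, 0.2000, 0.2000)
B

Both distributions are close to uniform, making this a harder comparison.

H(A) = 2.3176 bits
H(B) = 2.3215 bits

The distribution closer to uniform has higher entropy.
Answer: B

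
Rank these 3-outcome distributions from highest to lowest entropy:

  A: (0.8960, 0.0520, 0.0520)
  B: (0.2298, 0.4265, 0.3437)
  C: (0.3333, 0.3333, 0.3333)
C > B > A

Key insight: Entropy is maximized by uniform distributions and minimized by concentrated distributions.

- Uniform distributions have maximum entropy log₂(3) = 1.5850 bits
- The more "peaked" or concentrated a distribution, the lower its entropy

Entropies:
  H(A) = 0.5855 bits
  H(B) = 1.5414 bits
  H(C) = 1.5850 bits

Ranking: C > B > A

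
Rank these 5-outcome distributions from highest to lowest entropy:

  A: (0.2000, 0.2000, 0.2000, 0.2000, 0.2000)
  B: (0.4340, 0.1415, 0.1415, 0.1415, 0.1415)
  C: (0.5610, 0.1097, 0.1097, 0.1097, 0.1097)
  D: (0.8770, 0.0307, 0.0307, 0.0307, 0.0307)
A > B > C > D

Key insight: Entropy is maximized by uniform distributions and minimized by concentrated distributions.

Entropies:
  H(A) = 2.3219 bits
  H(B) = 2.1194 bits
  H(C) = 1.8672 bits
  H(D) = 0.7839 bits

Ranking: A > B > C > D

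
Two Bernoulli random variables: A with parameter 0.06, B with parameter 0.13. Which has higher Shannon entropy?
B

For binary distributions, entropy is maximized at p=0.5 and decreases as p moves toward 0 or 1.

H(A) = H(0.06) = 0.3274 bits
H(B) = H(0.13) = 0.5574 bits

Distribution B (p=0.13) is closer to uniform (p=0.5), so it has higher entropy.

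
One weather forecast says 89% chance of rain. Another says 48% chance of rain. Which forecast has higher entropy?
48% forecast

Treat each forecast as a Bernoulli distribution. Binary entropy is maximized at p=0.5 and falls off symmetrically toward 0 or 1. The 48% forecast is closer to 50%, so it is more uncertain. H(89%) ≈ 0.500 bits, H(48%) ≈ 0.999 bits.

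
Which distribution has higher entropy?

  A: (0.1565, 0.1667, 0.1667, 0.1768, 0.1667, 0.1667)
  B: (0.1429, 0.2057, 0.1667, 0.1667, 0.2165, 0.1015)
A

Both distributions are close to uniform, making this a harder comparison.

H(A) = 2.5841 bits
H(B) = 2.5451 bits

The distribution closer to uniform has higher entropy.
Answer: A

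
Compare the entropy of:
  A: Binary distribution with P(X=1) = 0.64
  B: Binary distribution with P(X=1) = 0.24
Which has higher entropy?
A

For binary distributions, entropy is maximized at p=0.5 and decreases as p moves toward 0 or 1.

H(A) = H(0.64) = 0.9427 bits
H(B) = H(0.24) = 0.7950 bits

Distribution A (p=0.64) is closer to uniform (p=0.5), so it has higher entropy.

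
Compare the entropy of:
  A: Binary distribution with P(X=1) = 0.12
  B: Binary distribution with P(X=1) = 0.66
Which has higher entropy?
B

For binary distributions, entropy is maximized at p=0.5 and decreases as p moves toward 0 or 1.

H(A) = H(0.12) = 0.5294 bits
H(B) = H(0.66) = 0.9248 bits

Distribution B (p=0.66) is closer to uniform (p=0.5), so it has higher entropy.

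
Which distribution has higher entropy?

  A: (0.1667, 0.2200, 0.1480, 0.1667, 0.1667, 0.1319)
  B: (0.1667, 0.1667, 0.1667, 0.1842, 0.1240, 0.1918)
B

Both distributions are close to uniform, making this a harder comparison.

H(A) = 2.5666 bits
H(B) = 2.5724 bits

The distribution closer to uniform has higher entropy.
Answer: B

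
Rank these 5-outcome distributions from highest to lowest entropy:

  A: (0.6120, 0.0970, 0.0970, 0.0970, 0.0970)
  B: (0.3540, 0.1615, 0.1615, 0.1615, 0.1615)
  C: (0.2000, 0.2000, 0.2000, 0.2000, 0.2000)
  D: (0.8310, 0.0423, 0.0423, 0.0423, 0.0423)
C > B > A > D

Key insight: Entropy is maximized by uniform distributions and minimized by concentrated distributions.

Entropies:
  H(A) = 1.7395 bits
  H(B) = 2.2296 bits
  H(C) = 2.3219 bits
  H(D) = 0.9934 bits

Ranking: C > B > A > D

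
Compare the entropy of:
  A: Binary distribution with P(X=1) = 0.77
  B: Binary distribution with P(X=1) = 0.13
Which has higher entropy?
A

For binary distributions, entropy is maximized at p=0.5 and decreases as p moves toward 0 or 1.

H(A) = H(0.77) = 0.7780 bits
H(B) = H(0.13) = 0.5574 bits

Distribution A (p=0.77) is closer to uniform (p=0.5), so it has higher entropy.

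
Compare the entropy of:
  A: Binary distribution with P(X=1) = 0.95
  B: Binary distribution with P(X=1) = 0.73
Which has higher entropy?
B

For binary distributions, entropy is maximized at p=0.5 and decreases as p moves toward 0 or 1.

H(A) = H(0.95) = 0.2864 bits
H(B) = H(0.73) = 0.8415 bits

Distribution B (p=0.73) is closer to uniform (p=0.5), so it has higher entropy.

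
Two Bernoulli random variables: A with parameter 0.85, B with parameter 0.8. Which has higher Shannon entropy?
B

For binary distributions, entropy is maximized at p=0.5 and decreases as p moves toward 0 or 1.

H(A) = H(0.85) = 0.6098 bits
H(B) = H(0.8) = 0.7219 bits

Distribution B (p=0.8) is closer to uniform (p=0.5), so it has higher entropy.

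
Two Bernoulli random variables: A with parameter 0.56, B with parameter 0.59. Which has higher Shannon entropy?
A

For binary distributions, entropy is maximized at p=0.5 and decreases as p moves toward 0 or 1.

H(A) = H(0.56) = 0.9896 bits
H(B) = H(0.59) = 0.9765 bits

Distribution A (p=0.56) is closer to uniform (p=0.5), so it has higher entropy.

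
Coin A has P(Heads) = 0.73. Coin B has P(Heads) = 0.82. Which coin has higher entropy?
A

For binary distributions, entropy is maximized at p=0.5 and decreases as p moves toward 0 or 1.

H(A) = H(0.73) = 0.8415 bits
H(B) = H(0.82) = 0.6801 bits

Distribution A (p=0.73) is closer to uniform (p=0.5), so it has higher entropy.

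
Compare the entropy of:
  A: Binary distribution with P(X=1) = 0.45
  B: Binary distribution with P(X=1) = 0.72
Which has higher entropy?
A

For binary distributions, entropy is maximized at p=0.5 and decreases as p moves toward 0 or 1.

H(A) = H(0.45) = 0.9928 bits
H(B) = H(0.72) = 0.8555 bits

Distribution A (p=0.45) is closer to uniform (p=0.5), so it has higher entropy.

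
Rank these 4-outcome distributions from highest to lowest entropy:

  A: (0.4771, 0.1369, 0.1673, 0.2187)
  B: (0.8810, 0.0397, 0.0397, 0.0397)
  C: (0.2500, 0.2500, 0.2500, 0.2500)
C > A > B

Key insight: Entropy is maximized by uniform distributions and minimized by concentrated distributions.

- Uniform distributions have maximum entropy log₂(4) = 2.0000 bits
- The more "peaked" or concentrated a distribution, the lower its entropy

Entropies:
  H(A) = 1.8132 bits
  H(B) = 0.7151 bits
  H(C) = 2.0000 bits

Ranking: C > A > B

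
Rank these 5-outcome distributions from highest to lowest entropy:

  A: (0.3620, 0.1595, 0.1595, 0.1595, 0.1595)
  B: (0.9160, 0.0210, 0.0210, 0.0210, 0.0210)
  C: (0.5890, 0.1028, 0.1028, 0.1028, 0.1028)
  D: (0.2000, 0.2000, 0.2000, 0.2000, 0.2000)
D > A > C > B

Key insight: Entropy is maximized by uniform distributions and minimized by concentrated distributions.

Entropies:
  H(A) = 2.2203 bits
  H(B) = 0.5841 bits
  H(C) = 1.7990 bits
  H(D) = 2.3219 bits

Ranking: D > A > C > B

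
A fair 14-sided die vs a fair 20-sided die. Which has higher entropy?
20-sided die

Both are uniform distributions; for uniform over n outcomes, H = log₂(n). H(14-sided) = log₂(14) = 3.807 bits and H(20-sided) = log₂(20) = 4.322 bits. More outcomes in a uniform distribution means higher entropy.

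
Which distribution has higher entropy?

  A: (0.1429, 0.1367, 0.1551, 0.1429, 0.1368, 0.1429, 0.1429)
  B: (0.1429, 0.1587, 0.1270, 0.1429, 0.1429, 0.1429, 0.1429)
A

Both distributions are close to uniform, making this a harder comparison.

H(A) = 2.8062 bits
H(B) = 2.8048 bits

The distribution closer to uniform has higher entropy.
Answer: A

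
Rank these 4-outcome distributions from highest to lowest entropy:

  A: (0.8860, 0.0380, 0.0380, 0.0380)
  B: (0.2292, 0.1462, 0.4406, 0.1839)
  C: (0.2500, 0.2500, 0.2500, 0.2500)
C > B > A

Key insight: Entropy is maximized by uniform distributions and minimized by concentrated distributions.

- Uniform distributions have maximum entropy log₂(4) = 2.0000 bits
- The more "peaked" or concentrated a distribution, the lower its entropy

Entropies:
  H(A) = 0.6926 bits
  H(B) = 1.8630 bits
  H(C) = 2.0000 bits

Ranking: C > B > A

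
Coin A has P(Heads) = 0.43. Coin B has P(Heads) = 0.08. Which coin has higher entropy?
A

For binary distributions, entropy is maximized at p=0.5 and decreases as p moves toward 0 or 1.

H(A) = H(0.43) = 0.9858 bits
H(B) = H(0.08) = 0.4022 bits

Distribution A (p=0.43) is closer to uniform (p=0.5), so it has higher entropy.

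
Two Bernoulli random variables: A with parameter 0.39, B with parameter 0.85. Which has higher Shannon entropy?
A

For binary distributions, entropy is maximized at p=0.5 and decreases as p moves toward 0 or 1.

H(A) = H(0.39) = 0.9648 bits
H(B) = H(0.85) = 0.6098 bits

Distribution A (p=0.39) is closer to uniform (p=0.5), so it has higher entropy.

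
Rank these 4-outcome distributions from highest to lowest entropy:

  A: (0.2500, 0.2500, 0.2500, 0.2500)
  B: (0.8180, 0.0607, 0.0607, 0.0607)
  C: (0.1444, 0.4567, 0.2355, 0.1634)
A > C > B

Key insight: Entropy is maximized by uniform distributions and minimized by concentrated distributions.

- Uniform distributions have maximum entropy log₂(4) = 2.0000 bits
- The more "peaked" or concentrated a distribution, the lower its entropy

Entropies:
  H(A) = 2.0000 bits
  H(B) = 0.9729 bits
  H(C) = 1.8379 bits

Ranking: A > C > B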